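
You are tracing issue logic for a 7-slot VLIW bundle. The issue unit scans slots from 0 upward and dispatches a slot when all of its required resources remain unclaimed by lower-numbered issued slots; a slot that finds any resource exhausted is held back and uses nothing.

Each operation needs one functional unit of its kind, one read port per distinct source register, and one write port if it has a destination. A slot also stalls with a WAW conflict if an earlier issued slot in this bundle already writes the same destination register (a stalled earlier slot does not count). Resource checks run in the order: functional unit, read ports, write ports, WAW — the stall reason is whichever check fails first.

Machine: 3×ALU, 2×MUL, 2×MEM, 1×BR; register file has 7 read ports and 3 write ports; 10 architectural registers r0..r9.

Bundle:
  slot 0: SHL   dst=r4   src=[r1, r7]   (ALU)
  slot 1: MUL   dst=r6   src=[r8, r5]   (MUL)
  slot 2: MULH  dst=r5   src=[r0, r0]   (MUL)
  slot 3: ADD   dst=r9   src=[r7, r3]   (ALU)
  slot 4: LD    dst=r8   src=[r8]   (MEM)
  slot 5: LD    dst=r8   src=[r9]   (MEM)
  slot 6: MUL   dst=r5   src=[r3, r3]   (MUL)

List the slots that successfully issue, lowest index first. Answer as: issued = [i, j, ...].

slot 0 (ALU): ISSUE — free A2,Mu2,Ld2,B1 rp5 wp2
slot 1 (MUL): ISSUE — free A2,Mu1,Ld2,B1 rp3 wp1
slot 2 (MUL): ISSUE — free A2,Mu0,Ld2,B1 rp2 wp0
slot 3 (ALU): stall WR_PORT — free A2,Mu0,Ld2,B1 rp2 wp0
slot 4 (MEM): stall WR_PORT — free A2,Mu0,Ld2,B1 rp2 wp0
slot 5 (MEM): stall WR_PORT — free A2,Mu0,Ld2,B1 rp2 wp0
slot 6 (MUL): stall FU — free A2,Mu0,Ld2,B1 rp2 wp0

issued = [0, 1, 2]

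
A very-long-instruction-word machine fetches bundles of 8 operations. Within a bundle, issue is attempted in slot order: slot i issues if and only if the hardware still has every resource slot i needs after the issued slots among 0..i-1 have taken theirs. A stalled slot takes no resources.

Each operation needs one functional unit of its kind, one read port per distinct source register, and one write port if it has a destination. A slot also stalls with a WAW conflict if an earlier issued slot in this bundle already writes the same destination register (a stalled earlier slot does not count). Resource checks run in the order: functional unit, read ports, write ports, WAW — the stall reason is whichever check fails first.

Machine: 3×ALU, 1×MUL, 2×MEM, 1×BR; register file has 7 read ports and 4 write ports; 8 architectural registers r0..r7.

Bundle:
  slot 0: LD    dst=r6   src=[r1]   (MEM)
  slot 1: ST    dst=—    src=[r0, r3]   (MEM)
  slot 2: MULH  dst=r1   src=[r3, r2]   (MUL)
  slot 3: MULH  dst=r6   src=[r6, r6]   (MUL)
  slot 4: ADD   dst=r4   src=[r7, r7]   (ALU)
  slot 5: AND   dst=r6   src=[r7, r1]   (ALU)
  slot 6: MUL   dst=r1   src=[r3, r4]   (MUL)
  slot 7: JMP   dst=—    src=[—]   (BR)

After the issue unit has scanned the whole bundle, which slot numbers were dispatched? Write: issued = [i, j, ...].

#0 MEM src=r1 dispatched  <A:3 Mu:1 Ld:1 B:1 rd:6 wr:3>
#1 MEM src=r0,r3 dispatched  <A:3 Mu:1 Ld:0 B:1 rd:4 wr:3>
#2 MUL src=r3,r2 dispatched  <A:3 Mu:0 Ld:0 B:1 rd:2 wr:2>
#3 MUL src=r6,r6 held:FU  <A:3 Mu:0 Ld:0 B:1 rd:2 wr:2>
#4 ALU src=r7,r7 dispatched  <A:2 Mu:0 Ld:0 B:1 rd:1 wr:1>
#5 ALU src=r7,r1 held:RD_PORT  <A:2 Mu:0 Ld:0 B:1 rd:1 wr:1>
#6 MUL src=r3,r4 held:FU  <A:2 Mu:0 Ld:0 B:1 rd:1 wr:1>
#7 BR src=- dispatched  <A:2 Mu:0 Ld:0 B:0 rd:1 wr:1>

issued = [0, 1, 2, 4, 7]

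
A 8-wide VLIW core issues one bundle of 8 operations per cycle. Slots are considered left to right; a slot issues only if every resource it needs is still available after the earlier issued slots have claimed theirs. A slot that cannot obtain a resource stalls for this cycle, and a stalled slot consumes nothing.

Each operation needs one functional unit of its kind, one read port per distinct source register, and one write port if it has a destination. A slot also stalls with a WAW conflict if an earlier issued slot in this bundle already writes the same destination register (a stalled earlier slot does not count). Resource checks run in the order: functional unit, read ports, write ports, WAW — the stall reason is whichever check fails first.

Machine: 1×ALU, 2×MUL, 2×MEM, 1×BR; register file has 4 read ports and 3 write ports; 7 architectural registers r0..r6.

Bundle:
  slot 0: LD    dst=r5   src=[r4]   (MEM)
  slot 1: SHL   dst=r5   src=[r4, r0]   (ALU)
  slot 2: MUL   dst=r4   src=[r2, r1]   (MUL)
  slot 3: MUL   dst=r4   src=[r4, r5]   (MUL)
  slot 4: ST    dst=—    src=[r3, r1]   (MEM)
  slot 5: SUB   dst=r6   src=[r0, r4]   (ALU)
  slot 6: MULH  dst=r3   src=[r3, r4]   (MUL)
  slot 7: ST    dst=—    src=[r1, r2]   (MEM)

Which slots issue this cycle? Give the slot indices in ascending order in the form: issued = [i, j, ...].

  0. MEM→r5 ⇒ go  {1A/2Mu/1Ld/1B | 3r 2w}
  1. ALU→r5 ⇒ no(WAW)  {1A/2Mu/1Ld/1B | 3r 2w}
  2. MUL→r4 ⇒ go  {1A/1Mu/1Ld/1B | 1r 1w}
  3. MUL→r4 ⇒ no(RD_PORT)  {1A/1Mu/1Ld/1B | 1r 1w}
  4. MEM ⇒ no(RD_PORT)  {1A/1Mu/1Ld/1B | 1r 1w}
  5. ALU→r6 ⇒ no(RD_PORT)  {1A/1Mu/1Ld/1B | 1r 1w}
  6. MUL→r3 ⇒ no(RD_PORT)  {1A/1Mu/1Ld/1B | 1r 1w}
  7. MEM ⇒ no(RD_PORT)  {1A/1Mu/1Ld/1B | 1r 1w}

issued = [0, 2]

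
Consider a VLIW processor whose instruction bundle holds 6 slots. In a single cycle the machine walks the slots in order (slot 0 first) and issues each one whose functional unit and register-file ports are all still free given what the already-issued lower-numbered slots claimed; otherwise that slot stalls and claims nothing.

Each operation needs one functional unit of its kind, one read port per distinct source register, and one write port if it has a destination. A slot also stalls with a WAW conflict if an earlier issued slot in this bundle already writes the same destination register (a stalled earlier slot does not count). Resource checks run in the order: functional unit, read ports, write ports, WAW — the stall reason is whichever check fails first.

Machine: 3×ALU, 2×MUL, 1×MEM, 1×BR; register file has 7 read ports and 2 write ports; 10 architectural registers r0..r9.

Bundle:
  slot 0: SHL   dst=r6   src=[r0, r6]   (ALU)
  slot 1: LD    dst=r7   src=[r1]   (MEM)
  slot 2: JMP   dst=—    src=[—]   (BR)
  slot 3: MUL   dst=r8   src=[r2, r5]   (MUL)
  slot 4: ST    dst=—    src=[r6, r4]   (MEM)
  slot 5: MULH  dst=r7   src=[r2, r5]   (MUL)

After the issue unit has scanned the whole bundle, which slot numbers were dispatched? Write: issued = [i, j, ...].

issued = [0, 1, 2]

[0] ALU needs rd=2 wr=1: ok; after: ALU=2 MUL=2 MEM=1 BR=1, R=5, W=1
[1] MEM needs rd=1 wr=1: ok; after: ALU=2 MUL=2 MEM=0 BR=1, R=4, W=0
[2] BR needs rd=0 wr=0: ok; after: ALU=2 MUL=2 MEM=0 BR=0, R=4, W=0
[3] MUL needs rd=2 wr=1: WR_PORT; after: ALU=2 MUL=2 MEM=0 BR=0, R=4, W=0
[4] MEM needs rd=2 wr=0: FU; after: ALU=2 MUL=2 MEM=0 BR=0, R=4, W=0
[5] MUL needs rd=2 wr=1: WR_PORT; after: ALU=2 MUL=2 MEM=0 BR=0, R=4, W=0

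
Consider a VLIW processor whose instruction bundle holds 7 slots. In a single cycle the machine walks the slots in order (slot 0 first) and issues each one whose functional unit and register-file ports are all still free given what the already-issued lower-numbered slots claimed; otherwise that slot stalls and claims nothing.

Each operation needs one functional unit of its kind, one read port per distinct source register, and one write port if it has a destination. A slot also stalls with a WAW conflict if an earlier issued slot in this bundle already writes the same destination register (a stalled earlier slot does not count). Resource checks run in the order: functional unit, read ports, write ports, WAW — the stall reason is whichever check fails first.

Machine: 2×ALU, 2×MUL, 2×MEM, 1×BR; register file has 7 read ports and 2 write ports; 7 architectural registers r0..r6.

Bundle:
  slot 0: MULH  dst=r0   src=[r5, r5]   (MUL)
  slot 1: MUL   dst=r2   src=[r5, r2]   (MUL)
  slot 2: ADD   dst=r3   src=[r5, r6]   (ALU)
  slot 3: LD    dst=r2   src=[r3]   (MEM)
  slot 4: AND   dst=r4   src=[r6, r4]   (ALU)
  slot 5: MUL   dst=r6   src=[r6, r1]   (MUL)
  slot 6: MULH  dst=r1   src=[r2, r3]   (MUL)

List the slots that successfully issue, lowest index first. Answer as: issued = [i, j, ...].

issued = [0, 1]

[0] MUL needs rd=1 wr=1: ok; after: ALU=2 MUL=1 MEM=2 BR=1, R=6, W=1
[1] MUL needs rd=2 wr=1: ok; after: ALU=2 MUL=0 MEM=2 BR=1, R=4, W=0
[2] ALU needs rd=2 wr=1: WR_PORT; after: ALU=2 MUL=0 MEM=2 BR=1, R=4, W=0
[3] MEM needs rd=1 wr=1: WR_PORT; after: ALU=2 MUL=0 MEM=2 BR=1, R=4, W=0
[4] ALU needs rd=2 wr=1: WR_PORT; after: ALU=2 MUL=0 MEM=2 BR=1, R=4, W=0
[5] MUL needs rd=2 wr=1: FU; after: ALU=2 MUL=0 MEM=2 BR=1, R=4, W=0
[6] MUL needs rd=2 wr=1: FU; after: ALU=2 MUL=0 MEM=2 BR=1, R=4, W=0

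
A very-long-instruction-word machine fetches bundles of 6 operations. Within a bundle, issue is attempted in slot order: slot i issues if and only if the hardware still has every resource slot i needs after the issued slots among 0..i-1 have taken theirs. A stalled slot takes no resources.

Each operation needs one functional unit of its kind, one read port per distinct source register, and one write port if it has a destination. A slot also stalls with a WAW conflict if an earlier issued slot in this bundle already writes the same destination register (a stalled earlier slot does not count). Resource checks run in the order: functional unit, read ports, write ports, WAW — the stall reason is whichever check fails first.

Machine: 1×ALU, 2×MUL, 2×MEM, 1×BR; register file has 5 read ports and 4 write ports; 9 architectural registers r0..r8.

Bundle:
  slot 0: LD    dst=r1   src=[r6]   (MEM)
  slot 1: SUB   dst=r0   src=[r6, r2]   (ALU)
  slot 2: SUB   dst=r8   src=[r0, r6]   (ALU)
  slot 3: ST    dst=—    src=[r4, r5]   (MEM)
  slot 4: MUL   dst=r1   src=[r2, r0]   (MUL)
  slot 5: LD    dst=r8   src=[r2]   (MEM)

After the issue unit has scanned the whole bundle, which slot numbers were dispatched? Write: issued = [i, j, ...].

issued = [0, 1, 3]

slot 0 (MEM): ISSUE — free A1,Mu2,Ld1,B1 rp4 wp3
slot 1 (ALU): ISSUE — free A0,Mu2,Ld1,B1 rp2 wp2
slot 2 (ALU): stall FU — free A0,Mu2,Ld1,B1 rp2 wp2
slot 3 (MEM): ISSUE — free A0,Mu2,Ld0,B1 rp0 wp2
slot 4 (MUL): stall RD_PORT — free A0,Mu2,Ld0,B1 rp0 wp2
slot 5 (MEM): stall FU — free A0,Mu2,Ld0,B1 rp0 wp2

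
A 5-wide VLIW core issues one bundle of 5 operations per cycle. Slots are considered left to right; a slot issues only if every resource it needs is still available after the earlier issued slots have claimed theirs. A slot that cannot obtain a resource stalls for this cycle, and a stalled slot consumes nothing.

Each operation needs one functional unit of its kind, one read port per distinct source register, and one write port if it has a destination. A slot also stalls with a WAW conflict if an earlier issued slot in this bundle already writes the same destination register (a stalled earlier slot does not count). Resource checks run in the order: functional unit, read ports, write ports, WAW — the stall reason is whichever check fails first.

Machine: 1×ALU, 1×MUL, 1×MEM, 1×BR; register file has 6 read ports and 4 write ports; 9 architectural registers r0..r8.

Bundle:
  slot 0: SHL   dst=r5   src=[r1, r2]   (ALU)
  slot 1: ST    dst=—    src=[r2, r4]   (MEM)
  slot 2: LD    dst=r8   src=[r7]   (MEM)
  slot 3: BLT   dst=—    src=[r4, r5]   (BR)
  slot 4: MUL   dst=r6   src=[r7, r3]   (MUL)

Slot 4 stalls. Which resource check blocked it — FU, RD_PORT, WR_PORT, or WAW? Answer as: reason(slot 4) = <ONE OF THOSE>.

(0) want 1×ALU +2rd +1wr — yes → AL0|MU1|ME1|BR1|rd4|wr3
(1) want 1×MEM +2rd +0wr — yes → AL0|MU1|ME0|BR1|rd2|wr3
(2) want 1×MEM +1rd +1wr — FU → AL0|MU1|ME0|BR1|rd2|wr3
(3) want 1×BR +2rd +0wr — yes → AL0|MU1|ME0|BR0|rd0|wr3
(4) want 1×MUL +2rd +1wr — RD_PORT → AL0|MU1|ME0|BR0|rd0|wr3

reason(slot 4) = RD_PORT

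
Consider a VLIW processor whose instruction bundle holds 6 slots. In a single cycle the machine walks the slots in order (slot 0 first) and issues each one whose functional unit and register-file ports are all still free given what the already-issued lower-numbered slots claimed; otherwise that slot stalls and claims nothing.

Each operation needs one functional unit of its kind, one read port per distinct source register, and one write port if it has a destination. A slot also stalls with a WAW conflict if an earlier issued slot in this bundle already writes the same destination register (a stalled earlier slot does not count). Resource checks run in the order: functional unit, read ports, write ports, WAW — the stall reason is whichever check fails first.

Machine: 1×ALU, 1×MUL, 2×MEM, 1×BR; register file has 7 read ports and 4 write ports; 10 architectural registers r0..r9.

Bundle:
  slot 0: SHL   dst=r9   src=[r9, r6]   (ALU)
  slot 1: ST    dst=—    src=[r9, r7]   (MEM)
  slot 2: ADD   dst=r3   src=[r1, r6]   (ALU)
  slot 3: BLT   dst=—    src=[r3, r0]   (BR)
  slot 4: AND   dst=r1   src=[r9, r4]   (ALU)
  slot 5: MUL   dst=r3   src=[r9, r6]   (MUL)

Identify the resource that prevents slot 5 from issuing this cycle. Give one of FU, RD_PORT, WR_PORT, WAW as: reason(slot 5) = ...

reason(slot 5) = RD_PORT

(0) want 1×ALU +2rd +1wr — yes → AL0|MU1|ME2|BR1|rd5|wr3
(1) want 1×MEM +2rd +0wr — yes → AL0|MU1|ME1|BR1|rd3|wr3
(2) want 1×ALU +2rd +1wr — FU → AL0|MU1|ME1|BR1|rd3|wr3
(3) want 1×BR +2rd +0wr — yes → AL0|MU1|ME1|BR0|rd1|wr3
(4) want 1×ALU +2rd +1wr — FU → AL0|MU1|ME1|BR0|rd1|wr3
(5) want 1×MUL +2rd +1wr — RD_PORT → AL0|MU1|ME1|BR0|rd1|wr3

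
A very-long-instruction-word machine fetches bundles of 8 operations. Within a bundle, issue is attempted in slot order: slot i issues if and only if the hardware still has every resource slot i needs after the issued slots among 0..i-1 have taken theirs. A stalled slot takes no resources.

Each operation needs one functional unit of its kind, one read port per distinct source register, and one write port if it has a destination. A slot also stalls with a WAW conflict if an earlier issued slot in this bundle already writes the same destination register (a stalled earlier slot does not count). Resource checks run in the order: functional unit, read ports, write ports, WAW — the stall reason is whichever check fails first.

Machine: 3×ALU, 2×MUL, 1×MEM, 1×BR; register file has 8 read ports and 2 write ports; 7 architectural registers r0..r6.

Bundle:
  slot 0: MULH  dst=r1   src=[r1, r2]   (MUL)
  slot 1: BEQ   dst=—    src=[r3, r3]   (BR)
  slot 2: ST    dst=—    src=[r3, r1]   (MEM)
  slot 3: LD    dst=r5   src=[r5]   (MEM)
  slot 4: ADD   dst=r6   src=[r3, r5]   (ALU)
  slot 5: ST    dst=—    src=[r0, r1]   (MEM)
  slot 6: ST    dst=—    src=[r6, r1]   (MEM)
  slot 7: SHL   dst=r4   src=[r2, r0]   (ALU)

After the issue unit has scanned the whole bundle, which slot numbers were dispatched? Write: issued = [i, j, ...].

issued = [0, 1, 2, 4]

(0) want 1×MUL +2rd +1wr — yes → AL3|MU1|ME1|BR1|rd6|wr1
(1) want 1×BR +1rd +0wr — yes → AL3|MU1|ME1|BR0|rd5|wr1
(2) want 1×MEM +2rd +0wr — yes → AL3|MU1|ME0|BR0|rd3|wr1
(3) want 1×MEM +1rd +1wr — FU → AL3|MU1|ME0|BR0|rd3|wr1
(4) want 1×ALU +2rd +1wr — yes → AL2|MU1|ME0|BR0|rd1|wr0
(5) want 1×MEM +2rd +0wr — FU → AL2|MU1|ME0|BR0|rd1|wr0
(6) want 1×MEM +2rd +0wr — FU → AL2|MU1|ME0|BR0|rd1|wr0
(7) want 1×ALU +2rd +1wr — RD_PORT → AL2|MU1|ME0|BR0|rd1|wr0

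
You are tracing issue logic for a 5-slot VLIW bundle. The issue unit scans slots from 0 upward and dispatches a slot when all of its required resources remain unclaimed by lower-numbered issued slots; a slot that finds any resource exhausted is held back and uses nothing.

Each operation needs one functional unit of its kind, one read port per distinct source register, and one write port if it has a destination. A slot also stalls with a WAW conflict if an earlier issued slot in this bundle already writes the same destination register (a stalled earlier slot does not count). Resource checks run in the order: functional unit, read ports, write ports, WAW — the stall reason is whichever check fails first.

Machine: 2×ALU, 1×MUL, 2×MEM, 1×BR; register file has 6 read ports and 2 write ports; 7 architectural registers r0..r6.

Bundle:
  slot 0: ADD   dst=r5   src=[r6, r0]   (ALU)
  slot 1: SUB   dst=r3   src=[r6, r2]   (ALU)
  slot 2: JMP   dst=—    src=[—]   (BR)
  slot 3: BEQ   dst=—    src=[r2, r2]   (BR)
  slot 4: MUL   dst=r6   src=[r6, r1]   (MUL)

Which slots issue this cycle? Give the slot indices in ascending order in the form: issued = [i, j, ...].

issued = [0, 1, 2]

#0 ALU src=r6,r0 dispatched  <A:1 Mu:1 Ld:2 B:1 rd:4 wr:1>
#1 ALU src=r6,r2 dispatched  <A:0 Mu:1 Ld:2 B:1 rd:2 wr:0>
#2 BR src=- dispatched  <A:0 Mu:1 Ld:2 B:0 rd:2 wr:0>
#3 BR src=r2,r2 held:FU  <A:0 Mu:1 Ld:2 B:0 rd:2 wr:0>
#4 MUL src=r6,r1 held:WR_PORT  <A:0 Mu:1 Ld:2 B:0 rd:2 wr:0>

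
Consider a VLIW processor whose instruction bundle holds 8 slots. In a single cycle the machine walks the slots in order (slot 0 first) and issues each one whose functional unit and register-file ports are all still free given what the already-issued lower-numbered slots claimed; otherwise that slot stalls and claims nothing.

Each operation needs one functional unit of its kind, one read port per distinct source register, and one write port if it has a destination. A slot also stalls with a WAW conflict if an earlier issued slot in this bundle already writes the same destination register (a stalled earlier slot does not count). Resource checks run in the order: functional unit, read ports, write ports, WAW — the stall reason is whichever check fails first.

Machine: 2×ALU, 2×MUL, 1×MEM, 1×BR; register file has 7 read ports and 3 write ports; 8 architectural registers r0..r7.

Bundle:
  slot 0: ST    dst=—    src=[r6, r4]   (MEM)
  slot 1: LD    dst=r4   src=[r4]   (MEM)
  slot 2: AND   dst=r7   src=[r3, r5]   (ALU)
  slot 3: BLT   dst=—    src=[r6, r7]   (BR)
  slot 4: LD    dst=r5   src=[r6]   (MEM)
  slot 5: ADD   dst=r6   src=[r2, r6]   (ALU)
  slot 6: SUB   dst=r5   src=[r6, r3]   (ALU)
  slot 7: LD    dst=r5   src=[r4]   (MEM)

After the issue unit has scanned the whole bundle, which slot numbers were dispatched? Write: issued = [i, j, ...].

(0) want 1×MEM +2rd +0wr — yes → AL2|MU2|ME0|BR1|rd5|wr3
(1) want 1×MEM +1rd +1wr — FU → AL2|MU2|ME0|BR1|rd5|wr3
(2) want 1×ALU +2rd +1wr — yes → AL1|MU2|ME0|BR1|rd3|wr2
(3) want 1×BR +2rd +0wr — yes → AL1|MU2|ME0|BR0|rd1|wr2
(4) want 1×MEM +1rd +1wr — FU → AL1|MU2|ME0|BR0|rd1|wr2
(5) want 1×ALU +2rd +1wr — RD_PORT → AL1|MU2|ME0|BR0|rd1|wr2
(6) want 1×ALU +2rd +1wr — RD_PORT → AL1|MU2|ME0|BR0|rd1|wr2
(7) want 1×MEM +1rd +1wr — FU → AL1|MU2|ME0|BR0|rd1|wr2

issued = [0, 2, 3]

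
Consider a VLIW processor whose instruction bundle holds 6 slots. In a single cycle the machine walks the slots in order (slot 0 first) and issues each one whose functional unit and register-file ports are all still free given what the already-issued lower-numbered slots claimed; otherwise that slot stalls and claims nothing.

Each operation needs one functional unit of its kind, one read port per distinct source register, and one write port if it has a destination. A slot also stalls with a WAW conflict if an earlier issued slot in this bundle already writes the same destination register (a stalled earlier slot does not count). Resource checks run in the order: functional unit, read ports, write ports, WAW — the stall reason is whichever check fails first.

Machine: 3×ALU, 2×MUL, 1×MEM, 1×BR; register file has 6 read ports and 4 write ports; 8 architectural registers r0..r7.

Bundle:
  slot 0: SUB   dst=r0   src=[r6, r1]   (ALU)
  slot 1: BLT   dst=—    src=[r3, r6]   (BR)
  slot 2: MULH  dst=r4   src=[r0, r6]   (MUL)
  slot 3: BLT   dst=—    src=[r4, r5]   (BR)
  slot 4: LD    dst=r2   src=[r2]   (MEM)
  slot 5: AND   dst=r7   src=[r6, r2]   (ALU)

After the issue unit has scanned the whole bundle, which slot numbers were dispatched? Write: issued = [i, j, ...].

[0] ALU needs rd=2 wr=1: ok; after: ALU=2 MUL=2 MEM=1 BR=1, R=4, W=3
[1] BR needs rd=2 wr=0: ok; after: ALU=2 MUL=2 MEM=1 BR=0, R=2, W=3
[2] MUL needs rd=2 wr=1: ok; after: ALU=2 MUL=1 MEM=1 BR=0, R=0, W=2
[3] BR needs rd=2 wr=0: FU; after: ALU=2 MUL=1 MEM=1 BR=0, R=0, W=2
[4] MEM needs rd=1 wr=1: RD_PORT; after: ALU=2 MUL=1 MEM=1 BR=0, R=0, W=2
[5] ALU needs rd=2 wr=1: RD_PORT; after: ALU=2 MUL=1 MEM=1 BR=0, R=0, W=2

issued = [0, 1, 2]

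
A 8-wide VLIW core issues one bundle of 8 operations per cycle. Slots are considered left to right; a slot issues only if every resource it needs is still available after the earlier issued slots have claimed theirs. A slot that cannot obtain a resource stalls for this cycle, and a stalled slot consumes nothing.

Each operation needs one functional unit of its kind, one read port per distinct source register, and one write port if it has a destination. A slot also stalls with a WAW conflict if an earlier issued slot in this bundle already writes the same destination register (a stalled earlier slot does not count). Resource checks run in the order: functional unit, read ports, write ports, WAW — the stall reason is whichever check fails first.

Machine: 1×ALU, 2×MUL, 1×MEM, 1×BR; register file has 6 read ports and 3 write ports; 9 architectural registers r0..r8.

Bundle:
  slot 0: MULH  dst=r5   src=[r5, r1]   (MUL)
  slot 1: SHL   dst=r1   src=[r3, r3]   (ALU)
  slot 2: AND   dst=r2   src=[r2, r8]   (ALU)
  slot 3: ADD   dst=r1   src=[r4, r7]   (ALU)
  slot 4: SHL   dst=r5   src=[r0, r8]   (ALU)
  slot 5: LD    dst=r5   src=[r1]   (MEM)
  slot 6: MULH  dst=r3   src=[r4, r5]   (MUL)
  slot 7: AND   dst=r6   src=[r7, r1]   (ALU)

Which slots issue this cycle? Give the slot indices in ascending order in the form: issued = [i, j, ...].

issued = [0, 1, 6]

  0. MUL→r5 ⇒ go  {1A/1Mu/1Ld/1B | 4r 2w}
  1. ALU→r1 ⇒ go  {0A/1Mu/1Ld/1B | 3r 1w}
  2. ALU→r2 ⇒ no(FU)  {0A/1Mu/1Ld/1B | 3r 1w}
  3. ALU→r1 ⇒ no(FU)  {0A/1Mu/1Ld/1B | 3r 1w}
  4. ALU→r5 ⇒ no(FU)  {0A/1Mu/1Ld/1B | 3r 1w}
  5. MEM→r5 ⇒ no(WAW)  {0A/1Mu/1Ld/1B | 3r 1w}
  6. MUL→r3 ⇒ go  {0A/0Mu/1Ld/1B | 1r 0w}
  7. ALU→r6 ⇒ no(FU)  {0A/0Mu/1Ld/1B | 1r 0w}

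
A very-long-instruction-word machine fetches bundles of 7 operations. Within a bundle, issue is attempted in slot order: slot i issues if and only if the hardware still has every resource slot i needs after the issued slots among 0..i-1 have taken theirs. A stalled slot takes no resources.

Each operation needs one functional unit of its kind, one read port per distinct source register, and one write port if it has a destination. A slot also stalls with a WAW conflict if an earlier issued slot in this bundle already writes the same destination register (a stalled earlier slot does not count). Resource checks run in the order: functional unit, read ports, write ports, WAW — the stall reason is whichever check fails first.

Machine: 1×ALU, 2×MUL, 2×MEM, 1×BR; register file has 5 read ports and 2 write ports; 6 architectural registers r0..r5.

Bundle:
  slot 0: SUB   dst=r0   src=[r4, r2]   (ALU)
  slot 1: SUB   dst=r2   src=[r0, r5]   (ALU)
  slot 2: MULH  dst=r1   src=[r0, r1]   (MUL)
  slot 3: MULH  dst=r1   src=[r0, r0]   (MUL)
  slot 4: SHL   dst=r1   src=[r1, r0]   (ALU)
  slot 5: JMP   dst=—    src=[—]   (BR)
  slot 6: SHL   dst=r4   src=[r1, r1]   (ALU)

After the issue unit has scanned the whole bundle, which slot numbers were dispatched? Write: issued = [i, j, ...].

(0) want 1×ALU +2rd +1wr — yes → AL0|MU2|ME2|BR1|rd3|wr1
(1) want 1×ALU +2rd +1wr — FU → AL0|MU2|ME2|BR1|rd3|wr1
(2) want 1×MUL +2rd +1wr — yes → AL0|MU1|ME2|BR1|rd1|wr0
(3) want 1×MUL +1rd +1wr — WR_PORT → AL0|MU1|ME2|BR1|rd1|wr0
(4) want 1×ALU +2rd +1wr — FU → AL0|MU1|ME2|BR1|rd1|wr0
(5) want 1×BR +0rd +0wr — yes → AL0|MU1|ME2|BR0|rd1|wr0
(6) want 1×ALU +1rd +1wr — FU → AL0|MU1|ME2|BR0|rd1|wr0

issued = [0, 2, 5]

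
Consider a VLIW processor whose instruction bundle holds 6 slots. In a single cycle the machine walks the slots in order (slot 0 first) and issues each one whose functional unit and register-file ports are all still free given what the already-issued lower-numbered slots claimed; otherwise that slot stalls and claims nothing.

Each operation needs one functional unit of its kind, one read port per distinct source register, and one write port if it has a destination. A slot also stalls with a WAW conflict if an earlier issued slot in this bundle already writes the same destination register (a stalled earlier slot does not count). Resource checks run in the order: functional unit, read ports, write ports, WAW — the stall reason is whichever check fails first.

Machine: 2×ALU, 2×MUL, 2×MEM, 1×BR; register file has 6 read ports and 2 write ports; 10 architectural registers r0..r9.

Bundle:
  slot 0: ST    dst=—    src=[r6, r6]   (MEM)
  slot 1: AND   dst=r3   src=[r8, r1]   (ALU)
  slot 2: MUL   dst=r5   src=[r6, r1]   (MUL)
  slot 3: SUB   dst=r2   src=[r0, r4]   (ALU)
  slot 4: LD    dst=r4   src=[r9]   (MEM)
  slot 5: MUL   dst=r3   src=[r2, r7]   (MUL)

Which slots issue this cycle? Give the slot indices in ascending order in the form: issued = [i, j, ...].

issued = [0, 1, 2]

slot 0 (MEM): ISSUE — free A2,Mu2,Ld1,B1 rp5 wp2
slot 1 (ALU): ISSUE — free A1,Mu2,Ld1,B1 rp3 wp1
slot 2 (MUL): ISSUE — free A1,Mu1,Ld1,B1 rp1 wp0
slot 3 (ALU): stall RD_PORT — free A1,Mu1,Ld1,B1 rp1 wp0
slot 4 (MEM): stall WR_PORT — free A1,Mu1,Ld1,B1 rp1 wp0
slot 5 (MUL): stall RD_PORT — free A1,Mu1,Ld1,B1 rp1 wp0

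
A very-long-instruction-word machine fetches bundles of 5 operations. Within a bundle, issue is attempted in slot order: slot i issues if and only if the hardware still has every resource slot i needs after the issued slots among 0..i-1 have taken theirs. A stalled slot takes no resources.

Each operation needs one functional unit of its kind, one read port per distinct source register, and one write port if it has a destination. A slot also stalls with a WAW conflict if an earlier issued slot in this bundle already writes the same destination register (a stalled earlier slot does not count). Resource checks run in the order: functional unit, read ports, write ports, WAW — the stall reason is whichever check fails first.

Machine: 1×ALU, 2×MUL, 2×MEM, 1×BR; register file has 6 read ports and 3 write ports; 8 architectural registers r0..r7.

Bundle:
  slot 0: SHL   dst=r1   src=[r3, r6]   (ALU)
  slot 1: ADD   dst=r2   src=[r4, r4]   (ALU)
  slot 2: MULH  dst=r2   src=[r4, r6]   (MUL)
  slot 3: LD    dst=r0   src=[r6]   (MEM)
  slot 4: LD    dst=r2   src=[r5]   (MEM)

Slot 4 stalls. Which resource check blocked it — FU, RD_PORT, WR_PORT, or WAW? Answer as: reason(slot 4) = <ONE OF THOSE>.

reason(slot 4) = WR_PORT

  0. ALU→r1 ⇒ go  {0A/2Mu/2Ld/1B | 4r 2w}
  1. ALU→r2 ⇒ no(FU)  {0A/2Mu/2Ld/1B | 4r 2w}
  2. MUL→r2 ⇒ go  {0A/1Mu/2Ld/1B | 2r 1w}
  3. MEM→r0 ⇒ go  {0A/1Mu/1Ld/1B | 1r 0w}
  4. MEM→r2 ⇒ no(WR_PORT)  {0A/1Mu/1Ld/1B | 1r 0w}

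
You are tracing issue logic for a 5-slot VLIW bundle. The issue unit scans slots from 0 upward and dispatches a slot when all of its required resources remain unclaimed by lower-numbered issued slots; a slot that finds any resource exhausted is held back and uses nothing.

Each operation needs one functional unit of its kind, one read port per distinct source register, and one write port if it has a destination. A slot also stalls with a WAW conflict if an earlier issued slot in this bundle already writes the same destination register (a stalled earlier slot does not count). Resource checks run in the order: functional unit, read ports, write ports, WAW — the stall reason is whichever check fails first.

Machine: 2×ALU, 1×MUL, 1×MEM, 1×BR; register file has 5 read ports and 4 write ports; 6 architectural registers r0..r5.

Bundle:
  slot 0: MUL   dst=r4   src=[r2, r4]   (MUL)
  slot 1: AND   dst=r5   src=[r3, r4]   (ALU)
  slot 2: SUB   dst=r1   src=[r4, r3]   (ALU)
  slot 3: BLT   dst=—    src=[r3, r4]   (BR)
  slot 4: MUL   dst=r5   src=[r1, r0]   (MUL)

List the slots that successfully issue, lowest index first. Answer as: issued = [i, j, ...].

issued = [0, 1]

(0) want 1×MUL +2rd +1wr — yes → AL2|MU0|ME1|BR1|rd3|wr3
(1) want 1×ALU +2rd +1wr — yes → AL1|MU0|ME1|BR1|rd1|wr2
(2) want 1×ALU +2rd +1wr — RD_PORT → AL1|MU0|ME1|BR1|rd1|wr2
(3) want 1×BR +2rd +0wr — RD_PORT → AL1|MU0|ME1|BR1|rd1|wr2
(4) want 1×MUL +2rd +1wr — FU → AL1|MU0|ME1|BR1|rd1|wr2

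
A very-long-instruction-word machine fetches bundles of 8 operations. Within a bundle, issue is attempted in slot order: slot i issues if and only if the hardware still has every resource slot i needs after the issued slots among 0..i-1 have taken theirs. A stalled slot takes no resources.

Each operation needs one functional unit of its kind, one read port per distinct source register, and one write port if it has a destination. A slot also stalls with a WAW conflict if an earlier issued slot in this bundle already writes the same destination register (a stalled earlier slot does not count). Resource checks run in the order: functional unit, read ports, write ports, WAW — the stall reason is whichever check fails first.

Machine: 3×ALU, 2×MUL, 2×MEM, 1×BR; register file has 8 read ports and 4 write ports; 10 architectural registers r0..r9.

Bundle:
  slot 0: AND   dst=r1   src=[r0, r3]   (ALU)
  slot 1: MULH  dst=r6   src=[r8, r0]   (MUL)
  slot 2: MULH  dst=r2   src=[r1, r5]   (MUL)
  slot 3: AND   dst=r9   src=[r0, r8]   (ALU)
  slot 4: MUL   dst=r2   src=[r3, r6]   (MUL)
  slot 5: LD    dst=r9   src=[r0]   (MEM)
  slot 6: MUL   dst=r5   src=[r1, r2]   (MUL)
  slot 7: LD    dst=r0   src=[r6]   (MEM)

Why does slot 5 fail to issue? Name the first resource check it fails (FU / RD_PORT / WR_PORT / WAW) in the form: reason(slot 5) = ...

reason(slot 5) = RD_PORT

(0) want 1×ALU +2rd +1wr — yes → AL2|MU2|ME2|BR1|rd6|wr3
(1) want 1×MUL +2rd +1wr — yes → AL2|MU1|ME2|BR1|rd4|wr2
(2) want 1×MUL +2rd +1wr — yes → AL2|MU0|ME2|BR1|rd2|wr1
(3) want 1×ALU +2rd +1wr — yes → AL1|MU0|ME2|BR1|rd0|wr0
(4) want 1×MUL +2rd +1wr — FU → AL1|MU0|ME2|BR1|rd0|wr0
(5) want 1×MEM +1rd +1wr — RD_PORT → AL1|MU0|ME2|BR1|rd0|wr0
(6) want 1×MUL +2rd +1wr — FU → AL1|MU0|ME2|BR1|rd0|wr0
(7) want 1×MEM +1rd +1wr — RD_PORT → AL1|MU0|ME2|BR1|rd0|wr0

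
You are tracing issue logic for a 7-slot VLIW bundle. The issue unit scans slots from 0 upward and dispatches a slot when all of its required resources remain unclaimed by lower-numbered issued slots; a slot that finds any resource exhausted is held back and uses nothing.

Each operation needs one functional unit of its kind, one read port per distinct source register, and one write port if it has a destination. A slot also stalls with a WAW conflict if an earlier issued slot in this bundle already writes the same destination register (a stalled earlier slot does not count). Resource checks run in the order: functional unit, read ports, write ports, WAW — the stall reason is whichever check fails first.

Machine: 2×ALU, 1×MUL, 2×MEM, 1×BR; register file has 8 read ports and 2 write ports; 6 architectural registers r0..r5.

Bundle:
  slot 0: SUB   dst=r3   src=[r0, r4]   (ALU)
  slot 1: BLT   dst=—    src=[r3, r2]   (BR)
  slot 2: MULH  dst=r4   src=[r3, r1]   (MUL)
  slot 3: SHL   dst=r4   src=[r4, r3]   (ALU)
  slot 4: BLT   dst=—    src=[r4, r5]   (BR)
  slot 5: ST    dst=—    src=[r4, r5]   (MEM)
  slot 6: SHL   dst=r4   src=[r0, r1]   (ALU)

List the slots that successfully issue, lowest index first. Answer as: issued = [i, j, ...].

#0 ALU src=r0,r4 dispatched  <A:1 Mu:1 Ld:2 B:1 rd:6 wr:1>
#1 BR src=r3,r2 dispatched  <A:1 Mu:1 Ld:2 B:0 rd:4 wr:1>
#2 MUL src=r3,r1 dispatched  <A:1 Mu:0 Ld:2 B:0 rd:2 wr:0>
#3 ALU src=r4,r3 held:WR_PORT  <A:1 Mu:0 Ld:2 B:0 rd:2 wr:0>
#4 BR src=r4,r5 held:FU  <A:1 Mu:0 Ld:2 B:0 rd:2 wr:0>
#5 MEM src=r4,r5 dispatched  <A:1 Mu:0 Ld:1 B:0 rd:0 wr:0>
#6 ALU src=r0,r1 held:RD_PORT  <A:1 Mu:0 Ld:1 B:0 rd:0 wr:0>

issued = [0, 1, 2, 5]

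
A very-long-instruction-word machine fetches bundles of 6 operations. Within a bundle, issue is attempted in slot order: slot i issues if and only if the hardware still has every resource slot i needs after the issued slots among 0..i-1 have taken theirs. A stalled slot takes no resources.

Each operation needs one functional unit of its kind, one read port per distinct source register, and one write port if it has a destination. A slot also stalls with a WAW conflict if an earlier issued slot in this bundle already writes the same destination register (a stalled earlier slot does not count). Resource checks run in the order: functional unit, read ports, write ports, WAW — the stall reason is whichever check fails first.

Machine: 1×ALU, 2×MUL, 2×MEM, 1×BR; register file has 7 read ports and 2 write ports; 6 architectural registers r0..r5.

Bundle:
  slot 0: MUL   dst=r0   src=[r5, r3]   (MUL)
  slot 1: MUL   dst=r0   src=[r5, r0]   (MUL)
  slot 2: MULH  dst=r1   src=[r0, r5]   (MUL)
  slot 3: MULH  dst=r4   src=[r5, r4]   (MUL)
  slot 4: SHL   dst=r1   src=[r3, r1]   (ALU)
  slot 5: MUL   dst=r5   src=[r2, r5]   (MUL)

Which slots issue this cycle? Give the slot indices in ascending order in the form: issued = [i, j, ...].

issued = [0, 2]

#0 MUL src=r5,r3 dispatched  <A:1 Mu:1 Ld:2 B:1 rd:5 wr:1>
#1 MUL src=r5,r0 held:WAW  <A:1 Mu:1 Ld:2 B:1 rd:5 wr:1>
#2 MUL src=r0,r5 dispatched  <A:1 Mu:0 Ld:2 B:1 rd:3 wr:0>
#3 MUL src=r5,r4 held:FU  <A:1 Mu:0 Ld:2 B:1 rd:3 wr:0>
#4 ALU src=r3,r1 held:WR_PORT  <A:1 Mu:0 Ld:2 B:1 rd:3 wr:0>
#5 MUL src=r2,r5 held:FU  <A:1 Mu:0 Ld:2 B:1 rd:3 wr:0>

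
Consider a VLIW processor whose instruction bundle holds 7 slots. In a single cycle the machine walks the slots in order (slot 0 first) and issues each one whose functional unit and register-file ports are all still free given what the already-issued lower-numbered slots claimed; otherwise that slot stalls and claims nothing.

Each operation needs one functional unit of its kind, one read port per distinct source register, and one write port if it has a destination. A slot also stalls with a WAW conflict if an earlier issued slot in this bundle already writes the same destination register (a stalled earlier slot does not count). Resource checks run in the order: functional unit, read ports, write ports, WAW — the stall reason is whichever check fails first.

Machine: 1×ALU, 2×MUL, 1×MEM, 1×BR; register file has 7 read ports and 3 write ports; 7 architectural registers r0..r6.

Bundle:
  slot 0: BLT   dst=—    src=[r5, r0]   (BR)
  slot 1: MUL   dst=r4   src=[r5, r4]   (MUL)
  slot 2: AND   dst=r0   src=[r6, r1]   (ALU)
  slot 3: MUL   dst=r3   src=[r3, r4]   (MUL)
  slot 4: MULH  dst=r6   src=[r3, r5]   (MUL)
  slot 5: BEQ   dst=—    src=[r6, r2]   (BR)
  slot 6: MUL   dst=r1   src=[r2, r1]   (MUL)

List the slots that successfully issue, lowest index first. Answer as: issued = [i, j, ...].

  0. BR ⇒ go  {1A/2Mu/1Ld/0B | 5r 3w}
  1. MUL→r4 ⇒ go  {1A/1Mu/1Ld/0B | 3r 2w}
  2. ALU→r0 ⇒ go  {0A/1Mu/1Ld/0B | 1r 1w}
  3. MUL→r3 ⇒ no(RD_PORT)  {0A/1Mu/1Ld/0B | 1r 1w}
  4. MUL→r6 ⇒ no(RD_PORT)  {0A/1Mu/1Ld/0B | 1r 1w}
  5. BR ⇒ no(FU)  {0A/1Mu/1Ld/0B | 1r 1w}
  6. MUL→r1 ⇒ no(RD_PORT)  {0A/1Mu/1Ld/0B | 1r 1w}

issued = [0, 1, 2]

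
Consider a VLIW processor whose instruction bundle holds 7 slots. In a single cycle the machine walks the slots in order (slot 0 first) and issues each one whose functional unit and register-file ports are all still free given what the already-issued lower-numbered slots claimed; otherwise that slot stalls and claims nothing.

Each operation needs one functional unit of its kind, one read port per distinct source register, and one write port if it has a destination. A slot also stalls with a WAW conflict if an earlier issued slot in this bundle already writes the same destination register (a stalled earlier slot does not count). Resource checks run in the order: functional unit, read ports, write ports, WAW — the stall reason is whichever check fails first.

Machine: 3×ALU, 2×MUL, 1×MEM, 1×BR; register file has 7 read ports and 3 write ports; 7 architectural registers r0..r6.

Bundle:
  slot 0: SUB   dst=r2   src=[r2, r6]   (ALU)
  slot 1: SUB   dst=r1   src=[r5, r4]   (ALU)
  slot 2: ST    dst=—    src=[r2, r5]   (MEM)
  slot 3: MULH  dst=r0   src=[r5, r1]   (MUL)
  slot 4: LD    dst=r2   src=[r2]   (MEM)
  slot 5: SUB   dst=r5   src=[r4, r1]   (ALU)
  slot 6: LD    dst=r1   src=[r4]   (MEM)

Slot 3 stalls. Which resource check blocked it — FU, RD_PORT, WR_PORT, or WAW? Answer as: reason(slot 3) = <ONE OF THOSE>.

reason(slot 3) = RD_PORT

  0. ALU→r2 ⇒ go  {2A/2Mu/1Ld/1B | 5r 2w}
  1. ALU→r1 ⇒ go  {1A/2Mu/1Ld/1B | 3r 1w}
  2. MEM ⇒ go  {1A/2Mu/0Ld/1B | 1r 1w}
  3. MUL→r0 ⇒ no(RD_PORT)  {1A/2Mu/0Ld/1B | 1r 1w}
  4. MEM→r2 ⇒ no(FU)  {1A/2Mu/0Ld/1B | 1r 1w}
  5. ALU→r5 ⇒ no(RD_PORT)  {1A/2Mu/0Ld/1B | 1r 1w}
  6. MEM→r1 ⇒ no(FU)  {1A/2Mu/0Ld/1B | 1r 1w}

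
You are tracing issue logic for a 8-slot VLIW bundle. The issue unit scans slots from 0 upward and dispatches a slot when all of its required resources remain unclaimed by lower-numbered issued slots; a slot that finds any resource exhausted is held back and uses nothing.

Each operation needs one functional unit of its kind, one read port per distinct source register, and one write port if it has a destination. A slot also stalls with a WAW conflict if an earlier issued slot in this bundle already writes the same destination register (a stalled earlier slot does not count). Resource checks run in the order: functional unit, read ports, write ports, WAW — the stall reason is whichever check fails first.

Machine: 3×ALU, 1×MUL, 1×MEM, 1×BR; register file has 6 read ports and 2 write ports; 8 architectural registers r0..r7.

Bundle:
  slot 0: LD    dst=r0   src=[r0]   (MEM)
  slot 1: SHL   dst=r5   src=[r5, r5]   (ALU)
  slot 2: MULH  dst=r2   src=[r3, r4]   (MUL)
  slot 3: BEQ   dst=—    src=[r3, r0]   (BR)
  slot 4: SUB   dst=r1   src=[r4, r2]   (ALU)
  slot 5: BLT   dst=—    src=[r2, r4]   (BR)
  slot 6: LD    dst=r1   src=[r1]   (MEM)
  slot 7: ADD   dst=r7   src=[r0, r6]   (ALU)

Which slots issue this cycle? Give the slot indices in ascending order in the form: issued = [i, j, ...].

slot 0 (MEM): ISSUE — free A3,Mu1,Ld0,B1 rp5 wp1
slot 1 (ALU): ISSUE — free A2,Mu1,Ld0,B1 rp4 wp0
slot 2 (MUL): stall WR_PORT — free A2,Mu1,Ld0,B1 rp4 wp0
slot 3 (BR): ISSUE — free A2,Mu1,Ld0,B0 rp2 wp0
slot 4 (ALU): stall WR_PORT — free A2,Mu1,Ld0,B0 rp2 wp0
slot 5 (BR): stall FU — free A2,Mu1,Ld0,B0 rp2 wp0
slot 6 (MEM): stall FU — free A2,Mu1,Ld0,B0 rp2 wp0
slot 7 (ALU): stall WR_PORT — free A2,Mu1,Ld0,B0 rp2 wp0

issued = [0, 1, 3]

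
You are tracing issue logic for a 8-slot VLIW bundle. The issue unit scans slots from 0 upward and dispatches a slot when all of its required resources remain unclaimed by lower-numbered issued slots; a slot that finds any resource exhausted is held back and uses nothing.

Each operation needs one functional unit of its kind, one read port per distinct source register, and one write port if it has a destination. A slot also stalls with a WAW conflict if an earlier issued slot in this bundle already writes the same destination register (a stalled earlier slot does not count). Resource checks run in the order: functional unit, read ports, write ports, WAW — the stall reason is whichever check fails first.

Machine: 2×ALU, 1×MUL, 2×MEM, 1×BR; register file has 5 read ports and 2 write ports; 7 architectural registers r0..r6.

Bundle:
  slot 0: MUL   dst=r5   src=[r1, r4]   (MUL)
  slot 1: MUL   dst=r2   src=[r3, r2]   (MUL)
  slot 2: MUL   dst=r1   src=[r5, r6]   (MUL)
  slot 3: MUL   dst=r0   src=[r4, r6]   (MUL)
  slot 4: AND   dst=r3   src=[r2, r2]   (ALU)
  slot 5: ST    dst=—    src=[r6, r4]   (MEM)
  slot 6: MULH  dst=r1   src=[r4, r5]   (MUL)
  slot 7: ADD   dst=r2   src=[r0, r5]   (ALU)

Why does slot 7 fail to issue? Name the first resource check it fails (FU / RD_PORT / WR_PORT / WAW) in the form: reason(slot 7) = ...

reason(slot 7) = RD_PORT

[0] MUL needs rd=2 wr=1: ok; after: ALU=2 MUL=0 MEM=2 BR=1, R=3, W=1
[1] MUL needs rd=2 wr=1: FU; after: ALU=2 MUL=0 MEM=2 BR=1, R=3, W=1
[2] MUL needs rd=2 wr=1: FU; after: ALU=2 MUL=0 MEM=2 BR=1, R=3, W=1
[3] MUL needs rd=2 wr=1: FU; after: ALU=2 MUL=0 MEM=2 BR=1, R=3, W=1
[4] ALU needs rd=1 wr=1: ok; after: ALU=1 MUL=0 MEM=2 BR=1, R=2, W=0
[5] MEM needs rd=2 wr=0: ok; after: ALU=1 MUL=0 MEM=1 BR=1, R=0, W=0
[6] MUL needs rd=2 wr=1: FU; after: ALU=1 MUL=0 MEM=1 BR=1, R=0, W=0
[7] ALU needs rd=2 wr=1: RD_PORT; after: ALU=1 MUL=0 MEM=1 BR=1, R=0, W=0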